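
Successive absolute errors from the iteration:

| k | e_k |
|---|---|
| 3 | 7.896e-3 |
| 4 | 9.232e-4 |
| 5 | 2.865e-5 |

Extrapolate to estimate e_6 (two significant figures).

1.0e-7

First estimate the order: p ≈ ln(e_5/e_4) / ln(e_4/e_3) = ln(2.865e-5/9.232e-4)/ln(9.232e-4/7.896e-3) = ln(0.0310334)/ln(0.11692) ≈ 1.6180.
Then e_6 ≈ e_5·(e_5/e_4)^p = 2.865e-5·(0.0310334)^1.6180 = 2.865e-5·0.00362894 ≈ 1.04e-07.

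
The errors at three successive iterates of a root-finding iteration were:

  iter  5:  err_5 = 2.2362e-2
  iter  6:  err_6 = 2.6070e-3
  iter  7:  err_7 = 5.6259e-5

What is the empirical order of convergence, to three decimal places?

1.785

p ≈ ln(err_7/err_6) / ln(err_6/err_5)
  = ln(5.6259e-5/2.6070e-3) / ln(2.6070e-3/2.2362e-2)
  = ln(0.02158) / ln(0.116582)
  = -3.835988 / -2.149160 ≈ 1.784878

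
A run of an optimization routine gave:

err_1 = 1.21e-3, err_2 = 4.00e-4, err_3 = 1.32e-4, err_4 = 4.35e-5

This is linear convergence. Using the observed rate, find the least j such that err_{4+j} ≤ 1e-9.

Rate ρ ≈ err_4/err_3 = 4.35e-5/1.32e-4 = 0.3295.
After j more steps, err_{4+j} ≈ 4.35e-5·ρ^j; need ρ^j ≤ 1e-9/4.35e-5 = 2.29885e-05.
j ≥ ln(2.29885e-05)/ln(0.3295) = -10.6805/-1.11018 = 9.621.
So 10 more iterations are needed.

10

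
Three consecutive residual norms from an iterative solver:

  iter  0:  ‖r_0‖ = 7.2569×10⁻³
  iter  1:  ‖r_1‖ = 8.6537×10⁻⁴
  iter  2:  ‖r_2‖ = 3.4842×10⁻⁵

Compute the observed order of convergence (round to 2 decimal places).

p ≈ ln(‖r_2‖/‖r_1‖) / ln(‖r_1‖/‖r_0‖)
  = ln(3.4842×10⁻⁵/8.6537×10⁻⁴) / ln(8.6537×10⁻⁴/7.2569×10⁻³)
  = ln(0.0402625) / ln(0.119248)
  = -3.21233 / -2.12655 ≈ 1.51058

1.51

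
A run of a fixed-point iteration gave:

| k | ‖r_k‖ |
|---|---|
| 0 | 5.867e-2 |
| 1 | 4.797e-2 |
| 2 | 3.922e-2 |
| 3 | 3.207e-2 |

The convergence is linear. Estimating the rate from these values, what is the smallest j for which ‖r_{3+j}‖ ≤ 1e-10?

98

Rate ρ ≈ ‖r_3‖/‖r_2‖ = 3.207e-2/3.922e-2 = 0.8177.
After j more steps, ‖r_{3+j}‖ ≈ 3.207e-2·ρ^j; need ρ^j ≤ 1e-10/3.207e-2 = 3.11818e-09.
j ≥ ln(3.11818e-09)/ln(0.8177) = -19.5860/-0.20126 = 97.317.
So 98 more iterations are needed.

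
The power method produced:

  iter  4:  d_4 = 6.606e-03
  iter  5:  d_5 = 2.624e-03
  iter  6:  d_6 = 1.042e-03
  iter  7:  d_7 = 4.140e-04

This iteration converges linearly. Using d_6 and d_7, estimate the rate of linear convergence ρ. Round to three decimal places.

0.397

ρ ≈ d_7/d_6 = 4.140e-04/1.042e-03 = 0.39731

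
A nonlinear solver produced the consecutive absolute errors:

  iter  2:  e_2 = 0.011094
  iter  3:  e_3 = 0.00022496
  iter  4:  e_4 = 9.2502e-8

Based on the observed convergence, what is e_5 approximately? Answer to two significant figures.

First estimate the order: p ≈ ln(e_4/e_3) / ln(e_3/e_2) = ln(9.2502e-8/0.00022496)/ln(0.00022496/0.011094) = ln(0.000411193)/ln(0.0202776) ≈ 2.0000.
Then e_5 ≈ e_4·(e_4/e_3)^p = 9.2502e-8·(0.000411193)^2.0000 = 9.2502e-8·1.6908e-07 ≈ 1.564e-14.

1.6e-14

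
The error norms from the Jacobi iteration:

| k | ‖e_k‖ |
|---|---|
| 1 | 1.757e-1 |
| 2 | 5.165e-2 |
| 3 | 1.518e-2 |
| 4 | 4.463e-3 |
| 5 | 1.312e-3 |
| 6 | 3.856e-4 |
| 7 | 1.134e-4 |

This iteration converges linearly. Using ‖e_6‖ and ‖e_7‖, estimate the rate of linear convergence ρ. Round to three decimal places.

ρ ≈ ‖e_7‖/‖e_6‖ = 1.134e-4/3.856e-4 = 0.29409

0.294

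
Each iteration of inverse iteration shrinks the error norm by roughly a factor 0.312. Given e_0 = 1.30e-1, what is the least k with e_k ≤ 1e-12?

After k steps, e_k ≈ 1.30e-1·0.312^k.
Need 0.312^k ≤ 1e-12/1.30e-1 = 7.69231e-12.
k ≥ ln(7.69231e-12)/ln(0.312) = -25.5908/-1.16475 = 21.971.
Smallest integer k = 22.

22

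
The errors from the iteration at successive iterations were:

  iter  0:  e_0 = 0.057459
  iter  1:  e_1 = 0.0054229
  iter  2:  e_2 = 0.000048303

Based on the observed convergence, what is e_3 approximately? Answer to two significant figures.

First estimate the order: p ≈ ln(e_2/e_1) / ln(e_1/e_0) = ln(0.000048303/0.0054229)/ln(0.0054229/0.057459) = ln(0.00890723)/ln(0.0943786) ≈ 2.0000.
Then e_3 ≈ e_2·(e_2/e_1)^p = 0.000048303·(0.00890723)^2.0000 = 0.000048303·7.93387e-05 ≈ 3.832e-09.

3.8e-9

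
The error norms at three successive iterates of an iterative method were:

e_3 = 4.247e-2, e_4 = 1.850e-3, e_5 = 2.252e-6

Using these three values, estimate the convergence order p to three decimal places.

p ≈ ln(e_5/e_4) / ln(e_4/e_3)
  = ln(2.252e-6/1.850e-3) / ln(1.850e-3/4.247e-2)
  = ln(0.0012173) / ln(0.0435602)
  = -6.711120 / -3.133611 ≈ 2.141657

2.142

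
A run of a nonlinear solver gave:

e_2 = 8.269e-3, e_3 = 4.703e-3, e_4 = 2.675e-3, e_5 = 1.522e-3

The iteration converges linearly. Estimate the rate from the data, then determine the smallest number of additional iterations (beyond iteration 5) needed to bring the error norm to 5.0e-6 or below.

Rate ρ ≈ e_5/e_4 = 1.522e-3/2.675e-3 = 0.5690.
After j more steps, e_{5+j} ≈ 1.522e-3·ρ^j; need ρ^j ≤ 5.0e-6/1.522e-3 = 0.00328515.
j ≥ ln(0.00328515)/ln(0.5690) = -5.7183/-0.56387 = 10.141.
So 11 more iterations are needed.

11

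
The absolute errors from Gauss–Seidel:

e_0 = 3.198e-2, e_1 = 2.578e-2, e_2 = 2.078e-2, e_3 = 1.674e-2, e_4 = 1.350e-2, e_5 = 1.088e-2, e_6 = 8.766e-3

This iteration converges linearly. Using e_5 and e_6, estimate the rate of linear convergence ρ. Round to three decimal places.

0.806

ρ ≈ e_6/e_5 = 8.766e-3/1.088e-2 = 0.80570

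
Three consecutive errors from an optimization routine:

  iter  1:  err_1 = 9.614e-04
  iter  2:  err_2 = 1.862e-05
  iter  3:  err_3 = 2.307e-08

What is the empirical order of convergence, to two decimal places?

p ≈ ln(err_3/err_2) / ln(err_2/err_1)
  = ln(2.307e-08/1.862e-05) / ln(1.862e-05/9.614e-04)
  = ln(0.00123899) / ln(0.0193676)
  = -6.69346 / -3.94415 ≈ 1.69706

1.70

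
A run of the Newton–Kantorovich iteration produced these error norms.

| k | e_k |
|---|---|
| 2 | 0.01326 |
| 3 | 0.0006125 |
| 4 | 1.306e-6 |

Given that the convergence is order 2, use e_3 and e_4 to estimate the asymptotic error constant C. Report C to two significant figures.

3.5

C ≈ e_4 / e_3^2
  = 1.306e-6 / (0.0006125)^2
  = 1.306e-6 / 3.75156e-07 ≈ 3.4812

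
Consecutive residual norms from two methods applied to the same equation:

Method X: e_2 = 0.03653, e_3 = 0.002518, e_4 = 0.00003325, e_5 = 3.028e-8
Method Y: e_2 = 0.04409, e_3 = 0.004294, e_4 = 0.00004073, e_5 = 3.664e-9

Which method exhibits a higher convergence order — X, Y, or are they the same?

Method X: p ≈ ln(3.028e-8/0.00003325)/ln(0.00003325/0.002518) ≈ 1.62.
Method Y: p ≈ ln(3.664e-9/0.00004073)/ln(0.00004073/0.004294) ≈ 2.00.
Method Y has the higher order (≈2.0 vs ≈1.6).

Y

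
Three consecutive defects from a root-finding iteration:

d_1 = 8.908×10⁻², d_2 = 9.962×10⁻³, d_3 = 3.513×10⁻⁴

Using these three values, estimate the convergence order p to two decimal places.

p ≈ ln(d_3/d_2) / ln(d_2/d_1)
  = ln(3.513×10⁻⁴/9.962×10⁻³) / ln(9.962×10⁻³/8.908×10⁻²)
  = ln(0.035264) / ln(0.111832)
  = -3.34489 / -2.19076 ≈ 1.52682

1.53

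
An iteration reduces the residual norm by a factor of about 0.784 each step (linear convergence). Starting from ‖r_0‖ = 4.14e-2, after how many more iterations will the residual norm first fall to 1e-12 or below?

101

After k steps, ‖r_k‖ ≈ 4.14e-2·0.784^k.
Need 0.784^k ≤ 1e-12/4.14e-2 = 2.41546e-11.
k ≥ ln(2.41546e-11)/ln(0.784) = -24.4465/-0.24335 = 100.458.
Smallest integer k = 101.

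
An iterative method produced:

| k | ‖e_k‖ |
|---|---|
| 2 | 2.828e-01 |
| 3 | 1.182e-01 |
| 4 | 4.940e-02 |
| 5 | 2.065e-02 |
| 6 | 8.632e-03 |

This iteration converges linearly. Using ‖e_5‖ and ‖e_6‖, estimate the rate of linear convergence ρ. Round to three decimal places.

0.418

ρ ≈ ‖e_6‖/‖e_5‖ = 8.632e-03/2.065e-02 = 0.41801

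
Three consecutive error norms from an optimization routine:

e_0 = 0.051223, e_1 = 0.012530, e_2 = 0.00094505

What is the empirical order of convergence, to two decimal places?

1.84

p ≈ ln(e_2/e_1) / ln(e_1/e_0)
  = ln(0.00094505/0.012530) / ln(0.012530/0.051223)
  = ln(0.075423) / ln(0.244617)
  = -2.58464 / -1.40806 ≈ 1.83560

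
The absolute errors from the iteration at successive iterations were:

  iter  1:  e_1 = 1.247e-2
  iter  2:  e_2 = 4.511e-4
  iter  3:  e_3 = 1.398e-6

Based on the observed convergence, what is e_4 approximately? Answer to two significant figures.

First estimate the order: p ≈ ln(e_3/e_2) / ln(e_2/e_1) = ln(1.398e-6/4.511e-4)/ln(4.511e-4/1.247e-2) = ln(0.00309909)/ln(0.0361748) ≈ 1.7403.
Then e_4 ≈ e_3·(e_3/e_2)^p = 1.398e-6·(0.00309909)^1.7403 = 1.398e-6·4.30522e-05 ≈ 6.019e-11.

6.0e-11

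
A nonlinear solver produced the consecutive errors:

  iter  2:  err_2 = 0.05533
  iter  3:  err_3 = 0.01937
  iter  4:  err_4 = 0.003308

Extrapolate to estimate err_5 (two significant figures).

First estimate the order: p ≈ ln(err_4/err_3) / ln(err_3/err_2) = ln(0.003308/0.01937)/ln(0.01937/0.05533) = ln(0.17078)/ln(0.350081) ≈ 1.6839.
Then err_5 ≈ err_4·(err_4/err_3)^p = 0.003308·(0.17078)^1.6839 = 0.003308·0.0509918 ≈ 0.0001687.

1.7e-4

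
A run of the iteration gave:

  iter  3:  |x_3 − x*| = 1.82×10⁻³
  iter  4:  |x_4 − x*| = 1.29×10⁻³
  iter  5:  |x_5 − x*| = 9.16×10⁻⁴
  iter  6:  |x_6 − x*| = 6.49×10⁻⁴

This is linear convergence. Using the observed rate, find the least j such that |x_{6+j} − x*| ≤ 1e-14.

73

Rate ρ ≈ |x_6 − x*|/|x_5 − x*| = 6.49×10⁻⁴/9.16×10⁻⁴ = 0.7085.
After j more steps, |x_{6+j} − x*| ≈ 6.49×10⁻⁴·ρ^j; need ρ^j ≤ 1e-14/6.49×10⁻⁴ = 1.54083e-11.
j ≥ ln(1.54083e-11)/ln(0.7085) = -24.8961/-0.34461 = 72.244.
So 73 more iterations are needed.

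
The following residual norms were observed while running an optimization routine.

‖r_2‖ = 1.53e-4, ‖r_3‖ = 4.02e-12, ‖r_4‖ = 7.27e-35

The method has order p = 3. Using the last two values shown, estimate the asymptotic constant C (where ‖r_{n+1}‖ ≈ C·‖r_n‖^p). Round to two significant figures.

1.1

C ≈ ‖r_4‖ / ‖r_3‖^3
  = 7.27e-35 / (4.02e-12)^3
  = 7.27e-35 / 6.49648e-35 ≈ 1.1191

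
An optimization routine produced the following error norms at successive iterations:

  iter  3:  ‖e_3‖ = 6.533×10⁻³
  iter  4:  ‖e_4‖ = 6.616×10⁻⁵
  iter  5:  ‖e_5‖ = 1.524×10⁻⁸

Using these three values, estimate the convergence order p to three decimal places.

p ≈ ln(‖e_5‖/‖e_4‖) / ln(‖e_4‖/‖e_3‖)
  = ln(1.524×10⁻⁸/6.616×10⁻⁵) / ln(6.616×10⁻⁵/6.533×10⁻³)
  = ln(0.000230351) / ln(0.010127)
  = -8.375906 / -4.592550 ≈ 1.823803

1.824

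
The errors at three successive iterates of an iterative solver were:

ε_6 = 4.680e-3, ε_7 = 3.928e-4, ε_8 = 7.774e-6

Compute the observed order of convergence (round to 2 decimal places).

p ≈ ln(ε_8/ε_7) / ln(ε_7/ε_6)
  = ln(7.774e-6/3.928e-4) / ln(3.928e-4/4.680e-3)
  = ln(0.0197912) / ln(0.0839316)
  = -3.92252 / -2.47775 ≈ 1.58310

1.58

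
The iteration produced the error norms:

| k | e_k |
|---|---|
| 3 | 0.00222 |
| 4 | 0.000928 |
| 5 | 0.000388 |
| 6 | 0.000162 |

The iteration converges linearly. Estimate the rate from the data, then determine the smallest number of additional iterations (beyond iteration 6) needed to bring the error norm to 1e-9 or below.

14

Rate ρ ≈ e_6/e_5 = 0.000162/0.000388 = 0.4175.
After j more steps, e_{6+j} ≈ 0.000162·ρ^j; need ρ^j ≤ 1e-9/0.000162 = 6.17284e-06.
j ≥ ln(6.17284e-06)/ln(0.4175) = -11.9954/-0.87347 = 13.733.
So 14 more iterations are needed.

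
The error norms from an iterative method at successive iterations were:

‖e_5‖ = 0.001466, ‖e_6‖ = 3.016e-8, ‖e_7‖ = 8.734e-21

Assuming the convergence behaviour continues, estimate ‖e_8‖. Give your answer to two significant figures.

2.5e-54

First estimate the order: p ≈ ln(‖e_7‖/‖e_6‖) / ln(‖e_6‖/‖e_5‖) = ln(8.734e-21/3.016e-8)/ln(3.016e-8/0.001466) = ln(2.89589e-13)/ln(2.0573e-05) ≈ 2.6753.
Then ‖e_8‖ ≈ ‖e_7‖·(‖e_7‖/‖e_6‖)^p = 8.734e-21·(2.89589e-13)^2.6753 = 8.734e-21·2.86092e-34 ≈ 2.499e-54.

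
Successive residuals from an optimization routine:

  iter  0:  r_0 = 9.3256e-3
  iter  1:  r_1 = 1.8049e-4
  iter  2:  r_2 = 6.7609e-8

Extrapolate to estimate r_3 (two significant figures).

First estimate the order: p ≈ ln(r_2/r_1) / ln(r_1/r_0) = ln(6.7609e-8/1.8049e-4)/ln(1.8049e-4/9.3256e-3) = ln(0.000374586)/ln(0.0193543) ≈ 2.0000.
Then r_3 ≈ r_2·(r_2/r_1)^p = 6.7609e-8·(0.000374586)^2.0000 = 6.7609e-8·1.40315e-07 ≈ 9.487e-15.

9.5e-15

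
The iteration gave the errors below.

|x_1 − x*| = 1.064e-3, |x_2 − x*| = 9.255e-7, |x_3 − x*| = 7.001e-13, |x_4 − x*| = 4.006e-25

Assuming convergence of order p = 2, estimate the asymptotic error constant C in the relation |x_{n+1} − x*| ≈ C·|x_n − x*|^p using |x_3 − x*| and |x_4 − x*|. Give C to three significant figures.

0.817

C ≈ |x_4 − x*| / |x_3 − x*|^2
  = 4.006e-25 / (7.001e-13)^2
  = 4.006e-25 / 4.9014e-25 ≈ 0.81732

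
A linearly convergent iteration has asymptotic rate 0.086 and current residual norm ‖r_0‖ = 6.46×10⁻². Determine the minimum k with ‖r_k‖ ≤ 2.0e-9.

8

After k steps, ‖r_k‖ ≈ 6.46×10⁻²·0.086^k.
Need 0.086^k ≤ 2.0e-9/6.46×10⁻² = 3.09598e-08.
k ≥ ln(3.09598e-08)/ln(0.086) = -17.2906/-2.45341 = 7.048.
Smallest integer k = 8.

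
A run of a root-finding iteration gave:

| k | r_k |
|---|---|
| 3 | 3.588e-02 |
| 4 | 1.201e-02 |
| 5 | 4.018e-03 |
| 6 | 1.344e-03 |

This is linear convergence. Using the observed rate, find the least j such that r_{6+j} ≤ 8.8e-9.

11

Rate ρ ≈ r_6/r_5 = 1.344e-03/4.018e-03 = 0.3345.
After j more steps, r_{6+j} ≈ 1.344e-03·ρ^j; need ρ^j ≤ 8.8e-9/1.344e-03 = 6.54762e-06.
j ≥ ln(6.54762e-06)/ln(0.3345) = -11.9364/-1.09512 = 10.900.
So 11 more iterations are needed.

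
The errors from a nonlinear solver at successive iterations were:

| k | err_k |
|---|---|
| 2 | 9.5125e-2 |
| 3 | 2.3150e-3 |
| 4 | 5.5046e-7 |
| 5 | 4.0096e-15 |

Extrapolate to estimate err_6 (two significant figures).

First estimate the order: p ≈ ln(err_5/err_4) / ln(err_4/err_3) = ln(4.0096e-15/5.5046e-7)/ln(5.5046e-7/2.3150e-3) = ln(7.28409e-09)/ln(0.00023778) ≈ 2.2456.
Then err_6 ≈ err_5·(err_5/err_4)^p = 4.0096e-15·(7.28409e-09)^2.2456 = 4.0096e-15·5.32292e-19 ≈ 2.134e-33.

2.1e-33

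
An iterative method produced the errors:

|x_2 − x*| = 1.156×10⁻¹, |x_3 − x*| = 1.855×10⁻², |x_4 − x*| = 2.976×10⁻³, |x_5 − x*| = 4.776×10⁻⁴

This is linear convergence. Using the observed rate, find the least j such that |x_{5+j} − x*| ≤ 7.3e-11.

9

Rate ρ ≈ |x_5 − x*|/|x_4 − x*| = 4.776×10⁻⁴/2.976×10⁻³ = 0.1605.
After j more steps, |x_{5+j} − x*| ≈ 4.776×10⁻⁴·ρ^j; need ρ^j ≤ 7.3e-11/4.776×10⁻⁴ = 1.52848e-07.
j ≥ ln(1.52848e-07)/ln(0.1605) = -15.6938/-1.82946 = 8.578.
So 9 more iterations are needed.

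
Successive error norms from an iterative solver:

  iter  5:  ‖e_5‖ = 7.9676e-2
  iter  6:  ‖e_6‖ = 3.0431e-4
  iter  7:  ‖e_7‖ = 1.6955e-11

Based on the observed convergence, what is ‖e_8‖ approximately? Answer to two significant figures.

2.9e-33

First estimate the order: p ≈ ln(‖e_7‖/‖e_6‖) / ln(‖e_6‖/‖e_5‖) = ln(1.6955e-11/3.0431e-4)/ln(3.0431e-4/7.9676e-2) = ln(5.57162e-08)/ln(0.00381934) ≈ 3.0000.
Then ‖e_8‖ ≈ ‖e_7‖·(‖e_7‖/‖e_6‖)^p = 1.6955e-11·(5.57162e-08)^3.0000 = 1.6955e-11·1.7296e-22 ≈ 2.933e-33.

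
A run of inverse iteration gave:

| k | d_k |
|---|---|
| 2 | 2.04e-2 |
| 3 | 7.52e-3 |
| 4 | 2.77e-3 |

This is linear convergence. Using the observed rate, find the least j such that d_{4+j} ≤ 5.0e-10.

16

Rate ρ ≈ d_4/d_3 = 2.77e-3/7.52e-3 = 0.3684.
After j more steps, d_{4+j} ≈ 2.77e-3·ρ^j; need ρ^j ≤ 5.0e-10/2.77e-3 = 1.80505e-07.
j ≥ ln(1.80505e-07)/ln(0.3684) = -15.5275/-0.99859 = 15.549.
So 16 more iterations are needed.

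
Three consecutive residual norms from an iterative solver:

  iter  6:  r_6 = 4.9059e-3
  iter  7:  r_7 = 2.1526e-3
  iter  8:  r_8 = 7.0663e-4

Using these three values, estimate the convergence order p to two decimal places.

p ≈ ln(r_8/r_7) / ln(r_7/r_6)
  = ln(7.0663e-4/2.1526e-3) / ln(2.1526e-3/4.9059e-3)
  = ln(0.328268) / ln(0.438778)
  = -1.11392 / -0.82376 ≈ 1.35224

1.35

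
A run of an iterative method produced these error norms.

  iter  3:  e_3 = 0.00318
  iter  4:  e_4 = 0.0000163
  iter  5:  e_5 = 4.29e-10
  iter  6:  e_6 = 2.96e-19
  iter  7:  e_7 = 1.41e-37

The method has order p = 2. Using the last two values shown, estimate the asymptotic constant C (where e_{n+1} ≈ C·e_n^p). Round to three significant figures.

1.61

C ≈ e_7 / e_6^2
  = 1.41e-37 / (2.96e-19)^2
  = 1.41e-37 / 8.7616e-38 ≈ 1.6093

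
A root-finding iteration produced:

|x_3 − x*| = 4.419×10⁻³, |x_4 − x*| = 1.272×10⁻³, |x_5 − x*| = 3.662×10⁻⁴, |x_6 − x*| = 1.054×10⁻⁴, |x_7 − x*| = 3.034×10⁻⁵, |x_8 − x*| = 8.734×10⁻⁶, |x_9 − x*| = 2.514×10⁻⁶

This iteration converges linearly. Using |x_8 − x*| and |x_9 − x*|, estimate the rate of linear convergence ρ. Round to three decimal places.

ρ ≈ |x_9 − x*|/|x_8 − x*| = 2.514×10⁻⁶/8.734×10⁻⁶ = 0.28784

0.288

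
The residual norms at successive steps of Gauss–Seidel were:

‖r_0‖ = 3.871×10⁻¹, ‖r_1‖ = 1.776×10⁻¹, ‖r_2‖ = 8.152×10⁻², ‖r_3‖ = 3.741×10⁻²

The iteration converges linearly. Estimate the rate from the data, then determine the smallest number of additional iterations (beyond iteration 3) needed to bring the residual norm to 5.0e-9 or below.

Rate ρ ≈ ‖r_3‖/‖r_2‖ = 3.741×10⁻²/8.152×10⁻² = 0.4589.
After j more steps, ‖r_{3+j}‖ ≈ 3.741×10⁻²·ρ^j; need ρ^j ≤ 5.0e-9/3.741×10⁻² = 1.33654e-07.
j ≥ ln(1.33654e-07)/ln(0.4589) = -15.8280/-0.77892 = 20.320.
So 21 more iterations are needed.

21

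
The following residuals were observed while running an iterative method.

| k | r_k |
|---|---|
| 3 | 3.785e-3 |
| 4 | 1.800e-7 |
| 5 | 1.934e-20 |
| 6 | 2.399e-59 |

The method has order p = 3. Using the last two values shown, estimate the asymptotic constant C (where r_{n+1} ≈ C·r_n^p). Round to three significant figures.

3.32

C ≈ r_6 / r_5^3
  = 2.399e-59 / (1.934e-20)^3
  = 2.399e-59 / 7.23385e-60 ≈ 3.3164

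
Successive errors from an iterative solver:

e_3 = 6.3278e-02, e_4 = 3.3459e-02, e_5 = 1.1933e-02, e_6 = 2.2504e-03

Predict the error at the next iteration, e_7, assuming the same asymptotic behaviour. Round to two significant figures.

1.5e-4

First estimate the order: p ≈ ln(e_6/e_5) / ln(e_5/e_4) = ln(2.2504e-03/1.1933e-02)/ln(1.1933e-02/3.3459e-02) = ln(0.188586)/ln(0.356645) ≈ 1.6180.
Then e_7 ≈ e_6·(e_6/e_5)^p = 2.2504e-03·(0.188586)^1.6180 = 2.2504e-03·0.0672627 ≈ 0.0001514.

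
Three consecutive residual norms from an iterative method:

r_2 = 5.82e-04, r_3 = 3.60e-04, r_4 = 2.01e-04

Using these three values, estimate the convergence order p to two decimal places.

p ≈ ln(r_4/r_3) / ln(r_3/r_2)
  = ln(2.01e-04/3.60e-04) / ln(3.60e-04/5.82e-04)
  = ln(0.558333) / ln(0.618557)
  = -0.58280 / -0.48037 ≈ 1.21323

1.21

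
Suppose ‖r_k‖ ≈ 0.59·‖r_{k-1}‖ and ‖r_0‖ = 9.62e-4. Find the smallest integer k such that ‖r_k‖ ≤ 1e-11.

After k steps, ‖r_k‖ ≈ 9.62e-4·0.59^k.
Need 0.59^k ≤ 1e-11/9.62e-4 = 1.0395e-08.
k ≥ ln(1.0395e-08)/ln(0.59) = -18.3819/-0.52763 = 34.839.
Smallest integer k = 35.

35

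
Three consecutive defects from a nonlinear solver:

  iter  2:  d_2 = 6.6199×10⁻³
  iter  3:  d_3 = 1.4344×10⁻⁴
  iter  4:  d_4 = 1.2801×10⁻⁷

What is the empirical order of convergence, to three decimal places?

1.832

p ≈ ln(d_4/d_3) / ln(d_3/d_2)
  = ln(1.2801×10⁻⁷/1.4344×10⁻⁴) / ln(1.4344×10⁻⁴/6.6199×10⁻³)
  = ln(0.000892429) / ln(0.021668)
  = -7.021564 / -3.831919 ≈ 1.832388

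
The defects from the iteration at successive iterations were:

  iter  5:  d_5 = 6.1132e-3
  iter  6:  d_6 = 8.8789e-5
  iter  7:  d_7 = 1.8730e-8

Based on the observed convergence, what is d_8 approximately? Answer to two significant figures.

8.3e-16

First estimate the order: p ≈ ln(d_7/d_6) / ln(d_6/d_5) = ln(1.8730e-8/8.8789e-5)/ln(8.8789e-5/6.1132e-3) = ln(0.00021095)/ln(0.0145241) ≈ 2.0000.
Then d_8 ≈ d_7·(d_7/d_6)^p = 1.8730e-8·(0.00021095)^2.0000 = 1.8730e-8·4.44999e-08 ≈ 8.335e-16.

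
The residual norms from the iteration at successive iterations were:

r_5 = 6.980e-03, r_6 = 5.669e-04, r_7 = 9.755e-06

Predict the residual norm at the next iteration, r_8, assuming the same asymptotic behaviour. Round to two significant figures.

First estimate the order: p ≈ ln(r_7/r_6) / ln(r_6/r_5) = ln(9.755e-06/5.669e-04)/ln(5.669e-04/6.980e-03) = ln(0.0172076)/ln(0.0812178) ≈ 1.6181.
Then r_8 ≈ r_7·(r_7/r_6)^p = 9.755e-06·(0.0172076)^1.6181 = 9.755e-06·0.00139707 ≈ 1.363e-08.

1.4e-8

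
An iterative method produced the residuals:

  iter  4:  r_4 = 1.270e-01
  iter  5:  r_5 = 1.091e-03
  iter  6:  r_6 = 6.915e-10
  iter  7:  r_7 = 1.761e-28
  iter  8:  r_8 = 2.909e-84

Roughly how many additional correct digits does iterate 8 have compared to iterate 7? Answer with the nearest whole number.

56

Digits gained ≈ log₁₀(r_7/r_8) = log₁₀(1.761e-28/2.909e-84) = log₁₀(6.05363e+55) ≈ 55.782.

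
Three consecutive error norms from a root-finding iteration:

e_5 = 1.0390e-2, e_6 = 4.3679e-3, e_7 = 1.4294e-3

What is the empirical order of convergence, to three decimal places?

1.289

p ≈ ln(e_7/e_6) / ln(e_6/e_5)
  = ln(1.4294e-3/4.3679e-3) / ln(4.3679e-3/1.0390e-2)
  = ln(0.327251) / ln(0.420395)
  = -1.117028 / -0.866561 ≈ 1.289036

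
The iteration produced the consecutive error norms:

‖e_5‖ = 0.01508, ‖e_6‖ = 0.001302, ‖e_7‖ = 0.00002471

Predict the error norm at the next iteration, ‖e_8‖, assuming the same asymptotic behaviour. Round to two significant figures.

4.0e-8

First estimate the order: p ≈ ln(‖e_7‖/‖e_6‖) / ln(‖e_6‖/‖e_5‖) = ln(0.00002471/0.001302)/ln(0.001302/0.01508) = ln(0.0189785)/ln(0.0863395) ≈ 1.6185.
Then ‖e_8‖ ≈ ‖e_7‖·(‖e_7‖/‖e_6‖)^p = 0.00002471·(0.0189785)^1.6185 = 0.00002471·0.00163443 ≈ 4.039e-08.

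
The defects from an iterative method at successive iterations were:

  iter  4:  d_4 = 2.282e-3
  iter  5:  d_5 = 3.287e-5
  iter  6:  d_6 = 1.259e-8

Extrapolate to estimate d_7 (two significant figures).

First estimate the order: p ≈ ln(d_6/d_5) / ln(d_5/d_4) = ln(1.259e-8/3.287e-5)/ln(3.287e-5/2.282e-3) = ln(0.000383024)/ln(0.014404) ≈ 1.8554.
Then d_7 ≈ d_6·(d_6/d_5)^p = 1.259e-8·(0.000383024)^1.8554 = 1.259e-8·4.57633e-07 ≈ 5.762e-15.

5.8e-15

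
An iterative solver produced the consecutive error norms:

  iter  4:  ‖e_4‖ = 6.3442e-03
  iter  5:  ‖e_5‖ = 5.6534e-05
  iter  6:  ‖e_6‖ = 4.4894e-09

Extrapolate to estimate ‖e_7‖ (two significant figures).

First estimate the order: p ≈ ln(‖e_6‖/‖e_5‖) / ln(‖e_5‖/‖e_4‖) = ln(4.4894e-09/5.6534e-05)/ln(5.6534e-05/6.3442e-03) = ln(7.94106e-05)/ln(0.00891113) ≈ 2.0000.
Then ‖e_7‖ ≈ ‖e_6‖·(‖e_6‖/‖e_5‖)^p = 4.4894e-09·(7.94106e-05)^2.0000 = 4.4894e-09·6.30604e-09 ≈ 2.831e-17.

2.8e-17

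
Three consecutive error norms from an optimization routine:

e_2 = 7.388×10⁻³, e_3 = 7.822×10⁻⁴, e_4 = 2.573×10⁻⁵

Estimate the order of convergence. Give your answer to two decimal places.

p ≈ ln(e_4/e_3) / ln(e_3/e_2)
  = ln(2.573×10⁻⁵/7.822×10⁻⁴) / ln(7.822×10⁻⁴/7.388×10⁻³)
  = ln(0.0328944) / ln(0.105874)
  = -3.41445 / -2.24551 ≈ 1.52057

1.52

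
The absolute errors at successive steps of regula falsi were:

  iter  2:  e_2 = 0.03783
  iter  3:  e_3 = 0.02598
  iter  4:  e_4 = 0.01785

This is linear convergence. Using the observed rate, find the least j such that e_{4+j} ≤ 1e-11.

57

Rate ρ ≈ e_4/e_3 = 0.01785/0.02598 = 0.6871.
After j more steps, e_{4+j} ≈ 0.01785·ρ^j; need ρ^j ≤ 1e-11/0.01785 = 5.60224e-10.
j ≥ ln(5.60224e-10)/ln(0.6871) = -21.3027/-0.37528 = 56.765.
So 57 more iterations are needed.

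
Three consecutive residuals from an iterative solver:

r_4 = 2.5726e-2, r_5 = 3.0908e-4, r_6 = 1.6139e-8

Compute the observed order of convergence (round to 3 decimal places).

p ≈ ln(r_6/r_5) / ln(r_5/r_4)
  = ln(1.6139e-8/3.0908e-4) / ln(3.0908e-4/2.5726e-2)
  = ln(5.22163e-05) / ln(0.0120143)
  = -9.860116 / -4.421658 ≈ 2.229959

2.230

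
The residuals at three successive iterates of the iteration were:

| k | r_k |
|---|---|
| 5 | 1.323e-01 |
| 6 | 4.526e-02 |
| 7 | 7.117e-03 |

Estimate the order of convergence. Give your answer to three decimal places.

1.725

p ≈ ln(r_7/r_6) / ln(r_6/r_5)
  = ln(7.117e-03/4.526e-02) / ln(4.526e-02/1.323e-01)
  = ln(0.157247) / ln(0.342101)
  = -1.849937 / -1.072649 ≈ 1.724643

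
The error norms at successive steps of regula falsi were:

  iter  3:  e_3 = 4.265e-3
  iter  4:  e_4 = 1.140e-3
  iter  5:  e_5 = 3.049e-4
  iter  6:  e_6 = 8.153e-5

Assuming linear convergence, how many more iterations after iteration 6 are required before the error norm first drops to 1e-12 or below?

14

Rate ρ ≈ e_6/e_5 = 8.153e-5/3.049e-4 = 0.2674.
After j more steps, e_{6+j} ≈ 8.153e-5·ρ^j; need ρ^j ≤ 1e-12/8.153e-5 = 1.22654e-08.
j ≥ ln(1.22654e-08)/ln(0.2674) = -18.2165/-1.31901 = 13.811.
So 14 more iterations are needed.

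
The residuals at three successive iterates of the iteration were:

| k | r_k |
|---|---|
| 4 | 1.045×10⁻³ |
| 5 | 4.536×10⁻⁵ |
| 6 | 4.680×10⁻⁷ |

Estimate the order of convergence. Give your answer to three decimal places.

1.458

p ≈ ln(r_6/r_5) / ln(r_5/r_4)
  = ln(4.680×10⁻⁷/4.536×10⁻⁵) / ln(4.536×10⁻⁵/1.045×10⁻³)
  = ln(0.0103175) / ln(0.0434067)
  = -4.573914 / -3.137141 ≈ 1.457988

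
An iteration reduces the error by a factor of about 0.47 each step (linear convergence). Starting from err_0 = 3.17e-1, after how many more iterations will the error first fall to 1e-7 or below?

After k steps, err_k ≈ 3.17e-1·0.47^k.
Need 0.47^k ≤ 1e-7/3.17e-1 = 3.15457e-07.
k ≥ ln(3.15457e-07)/ln(0.47) = -14.9692/-0.75502 = 19.826.
Smallest integer k = 20.

20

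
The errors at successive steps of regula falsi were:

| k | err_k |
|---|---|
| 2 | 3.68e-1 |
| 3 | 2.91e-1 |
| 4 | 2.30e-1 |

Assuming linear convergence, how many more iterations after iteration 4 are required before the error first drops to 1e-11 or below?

102

Rate ρ ≈ err_4/err_3 = 2.30e-1/2.91e-1 = 0.7904.
After j more steps, err_{4+j} ≈ 2.30e-1·ρ^j; need ρ^j ≤ 1e-11/2.30e-1 = 4.34783e-11.
j ≥ ln(4.34783e-11)/ln(0.7904) = -23.8588/-0.23522 = 101.432.
So 102 more iterations are needed.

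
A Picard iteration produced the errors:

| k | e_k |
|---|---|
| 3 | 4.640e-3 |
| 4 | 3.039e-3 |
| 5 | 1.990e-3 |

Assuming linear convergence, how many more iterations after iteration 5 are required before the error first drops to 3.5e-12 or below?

48

Rate ρ ≈ e_5/e_4 = 1.990e-3/3.039e-3 = 0.6548.
After j more steps, e_{5+j} ≈ 1.990e-3·ρ^j; need ρ^j ≤ 3.5e-12/1.990e-3 = 1.75879e-09.
j ≥ ln(1.75879e-09)/ln(0.6548) = -20.1586/-0.42343 = 47.608.
So 48 more iterations are needed.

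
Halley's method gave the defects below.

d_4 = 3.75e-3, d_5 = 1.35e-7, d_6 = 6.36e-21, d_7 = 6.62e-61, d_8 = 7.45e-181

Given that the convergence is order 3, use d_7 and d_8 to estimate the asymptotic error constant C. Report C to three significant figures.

2.57

C ≈ d_8 / d_7^3
  = 7.45e-181 / (6.62e-61)^3
  = 7.45e-181 / 2.90118e-181 ≈ 2.5679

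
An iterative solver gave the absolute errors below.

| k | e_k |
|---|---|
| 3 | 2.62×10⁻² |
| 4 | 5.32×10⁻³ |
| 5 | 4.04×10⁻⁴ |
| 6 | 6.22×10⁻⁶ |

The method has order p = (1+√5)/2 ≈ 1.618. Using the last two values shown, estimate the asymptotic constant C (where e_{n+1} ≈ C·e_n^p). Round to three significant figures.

C ≈ e_6 / e_5^1.618
  = 6.22×10⁻⁶ / (4.04×10⁻⁴)^1.618
  = 6.22×10⁻⁶ / 3.22942e-06 ≈ 1.926

1.93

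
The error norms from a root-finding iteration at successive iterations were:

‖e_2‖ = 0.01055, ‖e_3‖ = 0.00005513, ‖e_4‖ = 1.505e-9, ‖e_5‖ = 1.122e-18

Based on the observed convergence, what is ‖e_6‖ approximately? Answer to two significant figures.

First estimate the order: p ≈ ln(‖e_5‖/‖e_4‖) / ln(‖e_4‖/‖e_3‖) = ln(1.122e-18/1.505e-9)/ln(1.505e-9/0.00005513) = ln(7.45515e-10)/ln(2.72991e-05) ≈ 2.0000.
Then ‖e_6‖ ≈ ‖e_5‖·(‖e_5‖/‖e_4‖)^p = 1.122e-18·(7.45515e-10)^2.0000 = 1.122e-18·5.55793e-19 ≈ 6.236e-37.

6.2e-37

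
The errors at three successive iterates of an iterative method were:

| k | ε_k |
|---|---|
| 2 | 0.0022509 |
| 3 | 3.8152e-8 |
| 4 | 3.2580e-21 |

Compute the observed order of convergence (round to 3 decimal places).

2.739

p ≈ ln(ε_4/ε_3) / ln(ε_3/ε_2)
  = ln(3.2580e-21/3.8152e-8) / ln(3.8152e-8/0.0022509)
  = ln(8.53953e-14) / ln(1.69497e-05)
  = -30.091485 / -10.985260 ≈ 2.739260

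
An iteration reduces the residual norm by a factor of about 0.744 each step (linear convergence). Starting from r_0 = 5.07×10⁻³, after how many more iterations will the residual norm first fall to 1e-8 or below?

After k steps, r_k ≈ 5.07×10⁻³·0.744^k.
Need 0.744^k ≤ 1e-8/5.07×10⁻³ = 1.97239e-06.
k ≥ ln(1.97239e-06)/ln(0.744) = -13.1363/-0.29571 = 44.423.
Smallest integer k = 45.

45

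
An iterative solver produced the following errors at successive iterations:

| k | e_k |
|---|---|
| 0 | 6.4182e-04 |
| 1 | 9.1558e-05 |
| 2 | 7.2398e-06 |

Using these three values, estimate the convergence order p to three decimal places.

p ≈ ln(e_2/e_1) / ln(e_1/e_0)
  = ln(7.2398e-06/9.1558e-05) / ln(9.1558e-05/6.4182e-04)
  = ln(0.0790734) / ln(0.142654)
  = -2.537379 / -1.947333 ≈ 1.303002

1.303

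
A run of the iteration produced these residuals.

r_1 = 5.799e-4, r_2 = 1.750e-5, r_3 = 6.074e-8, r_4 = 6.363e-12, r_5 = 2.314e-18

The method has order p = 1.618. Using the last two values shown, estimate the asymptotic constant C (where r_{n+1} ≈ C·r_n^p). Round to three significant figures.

3.02

C ≈ r_5 / r_4^1.618
  = 2.314e-18 / (6.363e-12)^1.618
  = 2.314e-18 / 7.6617e-19 ≈ 3.0202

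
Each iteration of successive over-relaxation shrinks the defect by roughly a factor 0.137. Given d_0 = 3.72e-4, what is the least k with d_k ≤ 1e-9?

7

After k steps, d_k ≈ 3.72e-4·0.137^k.
Need 0.137^k ≤ 1e-9/3.72e-4 = 2.68817e-06.
k ≥ ln(2.68817e-06)/ln(0.137) = -12.8266/-1.98777 = 6.453.
Smallest integer k = 7.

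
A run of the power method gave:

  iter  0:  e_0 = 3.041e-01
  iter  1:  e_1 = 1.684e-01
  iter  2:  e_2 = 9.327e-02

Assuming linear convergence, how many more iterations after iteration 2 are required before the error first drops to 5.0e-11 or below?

37

Rate ρ ≈ e_2/e_1 = 9.327e-02/1.684e-01 = 0.5539.
After j more steps, e_{2+j} ≈ 9.327e-02·ρ^j; need ρ^j ≤ 5.0e-11/9.327e-02 = 5.36078e-10.
j ≥ ln(5.36078e-10)/ln(0.5539) = -21.3467/-0.59077 = 36.134.
So 37 more iterations are needed.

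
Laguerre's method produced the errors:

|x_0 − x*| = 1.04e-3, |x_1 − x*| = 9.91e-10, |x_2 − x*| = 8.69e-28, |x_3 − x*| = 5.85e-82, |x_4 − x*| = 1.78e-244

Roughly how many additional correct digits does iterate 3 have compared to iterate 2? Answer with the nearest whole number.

54

Digits gained ≈ log₁₀(|x_2 − x*|/|x_3 − x*|) = log₁₀(8.69e-28/5.85e-82) = log₁₀(1.48547e+54) ≈ 54.172.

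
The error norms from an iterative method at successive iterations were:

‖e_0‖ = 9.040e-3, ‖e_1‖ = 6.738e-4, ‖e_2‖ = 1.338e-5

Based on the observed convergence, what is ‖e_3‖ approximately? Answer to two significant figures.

First estimate the order: p ≈ ln(‖e_2‖/‖e_1‖) / ln(‖e_1‖/‖e_0‖) = ln(1.338e-5/6.738e-4)/ln(6.738e-4/9.040e-3) = ln(0.0198575)/ln(0.0745354) ≈ 1.5094.
Then ‖e_3‖ ≈ ‖e_2‖·(‖e_2‖/‖e_1‖)^p = 1.338e-5·(0.0198575)^1.5094 = 1.338e-5·0.00269704 ≈ 3.609e-08.

3.6e-8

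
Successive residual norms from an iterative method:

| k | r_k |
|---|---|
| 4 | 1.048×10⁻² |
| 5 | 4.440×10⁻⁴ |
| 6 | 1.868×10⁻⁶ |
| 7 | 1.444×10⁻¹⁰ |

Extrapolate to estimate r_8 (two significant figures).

First estimate the order: p ≈ ln(r_7/r_6) / ln(r_6/r_5) = ln(1.444×10⁻¹⁰/1.868×10⁻⁶)/ln(1.868×10⁻⁶/4.440×10⁻⁴) = ln(7.73019e-05)/ln(0.00420721) ≈ 1.7306.
Then r_8 ≈ r_7·(r_7/r_6)^p = 1.444×10⁻¹⁰·(7.73019e-05)^1.7306 = 1.444×10⁻¹⁰·7.65776e-08 ≈ 1.106e-17.

1.1e-17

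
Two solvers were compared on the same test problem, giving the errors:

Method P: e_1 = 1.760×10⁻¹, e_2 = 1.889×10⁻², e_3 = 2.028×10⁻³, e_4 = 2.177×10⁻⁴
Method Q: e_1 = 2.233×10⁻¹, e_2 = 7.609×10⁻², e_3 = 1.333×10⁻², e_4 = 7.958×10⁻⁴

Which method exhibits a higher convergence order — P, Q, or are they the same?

Q

Method P: p ≈ ln(2.177×10⁻⁴/2.028×10⁻³)/ln(2.028×10⁻³/1.889×10⁻²) ≈ 1.00.
Method Q: p ≈ ln(7.958×10⁻⁴/1.333×10⁻²)/ln(1.333×10⁻²/7.609×10⁻²) ≈ 1.62.
Method Q has the higher order (≈1.6 vs ≈1.0).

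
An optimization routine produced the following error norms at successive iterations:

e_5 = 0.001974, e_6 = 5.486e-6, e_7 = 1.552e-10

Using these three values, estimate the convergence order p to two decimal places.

1.78

p ≈ ln(e_7/e_6) / ln(e_6/e_5)
  = ln(1.552e-10/5.486e-6) / ln(5.486e-6/0.001974)
  = ln(2.82902e-05) / ln(0.00277913)
  = -10.47300 / -5.88562 ≈ 1.77942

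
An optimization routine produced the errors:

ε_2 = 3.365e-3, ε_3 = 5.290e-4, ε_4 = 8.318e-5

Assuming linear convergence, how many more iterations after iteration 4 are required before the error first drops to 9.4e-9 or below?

5

Rate ρ ≈ ε_4/ε_3 = 8.318e-5/5.290e-4 = 0.1572.
After j more steps, ε_{4+j} ≈ 8.318e-5·ρ^j; need ρ^j ≤ 9.4e-9/8.318e-5 = 0.000113008.
j ≥ ln(0.000113008)/ln(0.1572) = -9.0881/-1.85024 = 4.912.
So 5 more iterations are needed.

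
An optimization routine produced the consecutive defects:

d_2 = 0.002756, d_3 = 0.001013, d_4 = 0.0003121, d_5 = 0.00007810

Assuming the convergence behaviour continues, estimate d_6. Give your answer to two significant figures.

1.5e-5

First estimate the order: p ≈ ln(d_5/d_4) / ln(d_4/d_3) = ln(0.00007810/0.0003121)/ln(0.0003121/0.001013) = ln(0.25024)/ln(0.308095) ≈ 1.1767.
Then d_6 ≈ d_5·(d_5/d_4)^p = 0.00007810·(0.25024)^1.1767 = 0.00007810·0.195905 ≈ 1.53e-05.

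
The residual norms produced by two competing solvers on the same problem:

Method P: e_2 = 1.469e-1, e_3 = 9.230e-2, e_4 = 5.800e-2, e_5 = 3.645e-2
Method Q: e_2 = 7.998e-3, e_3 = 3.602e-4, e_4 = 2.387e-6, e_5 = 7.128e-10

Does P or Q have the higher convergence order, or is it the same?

Q

Method P: p ≈ ln(3.645e-2/5.800e-2)/ln(5.800e-2/9.230e-2) ≈ 1.00.
Method Q: p ≈ ln(7.128e-10/2.387e-6)/ln(2.387e-6/3.602e-4) ≈ 1.62.
Method Q has the higher order (≈1.6 vs ≈1.0).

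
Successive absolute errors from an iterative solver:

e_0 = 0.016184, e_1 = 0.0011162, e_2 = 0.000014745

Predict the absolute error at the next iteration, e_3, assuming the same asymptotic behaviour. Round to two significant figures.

1.3e-8

First estimate the order: p ≈ ln(e_2/e_1) / ln(e_1/e_0) = ln(0.000014745/0.0011162)/ln(0.0011162/0.016184) = ln(0.01321)/ln(0.0689694) ≈ 1.6180.
Then e_3 ≈ e_2·(e_2/e_1)^p = 0.000014745·(0.01321)^1.6180 = 0.000014745·0.000911215 ≈ 1.344e-08.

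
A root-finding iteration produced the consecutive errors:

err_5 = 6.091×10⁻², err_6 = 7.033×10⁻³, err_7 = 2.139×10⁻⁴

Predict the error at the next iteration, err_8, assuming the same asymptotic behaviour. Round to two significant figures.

First estimate the order: p ≈ ln(err_7/err_6) / ln(err_6/err_5) = ln(2.139×10⁻⁴/7.033×10⁻³)/ln(7.033×10⁻³/6.091×10⁻²) = ln(0.0304138)/ln(0.115465) ≈ 1.6180.
Then err_8 ≈ err_7·(err_7/err_6)^p = 2.139×10⁻⁴·(0.0304138)^1.6180 = 2.139×10⁻⁴·0.00351244 ≈ 7.513e-07.

7.5e-7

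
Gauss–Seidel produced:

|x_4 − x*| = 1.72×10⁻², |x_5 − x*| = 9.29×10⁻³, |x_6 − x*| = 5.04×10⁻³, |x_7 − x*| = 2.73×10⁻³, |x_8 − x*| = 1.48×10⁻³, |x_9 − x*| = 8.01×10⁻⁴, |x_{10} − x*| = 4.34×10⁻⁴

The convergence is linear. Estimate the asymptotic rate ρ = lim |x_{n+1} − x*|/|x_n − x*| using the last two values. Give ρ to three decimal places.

ρ ≈ |x_{10} − x*|/|x_9 − x*| = 4.34×10⁻⁴/8.01×10⁻⁴ = 0.54182

0.542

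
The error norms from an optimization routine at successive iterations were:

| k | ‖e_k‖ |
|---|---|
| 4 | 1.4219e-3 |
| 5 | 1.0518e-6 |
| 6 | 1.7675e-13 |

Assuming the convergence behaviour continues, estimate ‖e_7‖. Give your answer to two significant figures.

3.9e-28

First estimate the order: p ≈ ln(‖e_6‖/‖e_5‖) / ln(‖e_5‖/‖e_4‖) = ln(1.7675e-13/1.0518e-6)/ln(1.0518e-6/1.4219e-3) = ln(1.68045e-07)/ln(0.000739714) ≈ 2.1638.
Then ‖e_7‖ ≈ ‖e_6‖·(‖e_6‖/‖e_5‖)^p = 1.7675e-13·(1.68045e-07)^2.1638 = 1.7675e-13·2.19369e-15 ≈ 3.877e-28.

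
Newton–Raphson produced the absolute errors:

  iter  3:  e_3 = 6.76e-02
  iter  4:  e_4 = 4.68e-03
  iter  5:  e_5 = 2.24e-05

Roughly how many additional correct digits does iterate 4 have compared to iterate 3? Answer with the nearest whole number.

Digits gained ≈ log₁₀(e_3/e_4) = log₁₀(6.76e-02/4.68e-03) = log₁₀(14.4444) ≈ 1.160.

1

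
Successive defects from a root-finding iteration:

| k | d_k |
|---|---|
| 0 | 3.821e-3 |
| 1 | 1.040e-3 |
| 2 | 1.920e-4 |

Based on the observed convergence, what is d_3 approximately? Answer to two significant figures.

2.1e-5

First estimate the order: p ≈ ln(d_2/d_1) / ln(d_1/d_0) = ln(1.920e-4/1.040e-3)/ln(1.040e-3/3.821e-3) = ln(0.184615)/ln(0.27218) ≈ 1.2983.
Then d_3 ≈ d_2·(d_2/d_1)^p = 1.920e-4·(0.184615)^1.2983 = 1.920e-4·0.111531 ≈ 2.141e-05.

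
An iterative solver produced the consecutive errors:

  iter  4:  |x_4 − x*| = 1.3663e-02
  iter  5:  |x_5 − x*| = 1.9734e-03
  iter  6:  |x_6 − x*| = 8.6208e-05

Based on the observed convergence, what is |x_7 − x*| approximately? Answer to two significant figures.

First estimate the order: p ≈ ln(|x_6 − x*|/|x_5 − x*|) / ln(|x_5 − x*|/|x_4 − x*|) = ln(8.6208e-05/1.9734e-03)/ln(1.9734e-03/1.3663e-02) = ln(0.043685)/ln(0.144434) ≈ 1.6180.
Then |x_7 − x*| ≈ |x_6 − x*|·(|x_6 − x*|/|x_5 − x*|)^p = 8.6208e-05·(0.043685)^1.6180 = 8.6208e-05·0.00631041 ≈ 5.44e-07.

5.4e-7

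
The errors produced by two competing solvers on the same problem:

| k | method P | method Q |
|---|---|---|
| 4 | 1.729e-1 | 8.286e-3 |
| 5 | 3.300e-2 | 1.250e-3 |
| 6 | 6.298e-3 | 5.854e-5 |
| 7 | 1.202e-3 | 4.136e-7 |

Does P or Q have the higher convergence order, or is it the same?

Q

Method P: p ≈ ln(1.202e-3/6.298e-3)/ln(6.298e-3/3.300e-2) ≈ 1.00.
Method Q: p ≈ ln(4.136e-7/5.854e-5)/ln(5.854e-5/1.250e-3) ≈ 1.62.
Method Q has the higher order (≈1.6 vs ≈1.0).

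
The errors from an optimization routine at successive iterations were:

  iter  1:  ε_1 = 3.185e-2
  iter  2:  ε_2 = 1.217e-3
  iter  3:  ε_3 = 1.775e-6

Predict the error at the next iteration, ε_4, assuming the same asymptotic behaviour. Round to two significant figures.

3.8e-12

First estimate the order: p ≈ ln(ε_3/ε_2) / ln(ε_2/ε_1) = ln(1.775e-6/1.217e-3)/ln(1.217e-3/3.185e-2) = ln(0.0014585)/ln(0.0382104) ≈ 2.0003.
Then ε_4 ≈ ε_3·(ε_3/ε_2)^p = 1.775e-6·(0.0014585)^2.0003 = 1.775e-6·2.12306e-06 ≈ 3.768e-12.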